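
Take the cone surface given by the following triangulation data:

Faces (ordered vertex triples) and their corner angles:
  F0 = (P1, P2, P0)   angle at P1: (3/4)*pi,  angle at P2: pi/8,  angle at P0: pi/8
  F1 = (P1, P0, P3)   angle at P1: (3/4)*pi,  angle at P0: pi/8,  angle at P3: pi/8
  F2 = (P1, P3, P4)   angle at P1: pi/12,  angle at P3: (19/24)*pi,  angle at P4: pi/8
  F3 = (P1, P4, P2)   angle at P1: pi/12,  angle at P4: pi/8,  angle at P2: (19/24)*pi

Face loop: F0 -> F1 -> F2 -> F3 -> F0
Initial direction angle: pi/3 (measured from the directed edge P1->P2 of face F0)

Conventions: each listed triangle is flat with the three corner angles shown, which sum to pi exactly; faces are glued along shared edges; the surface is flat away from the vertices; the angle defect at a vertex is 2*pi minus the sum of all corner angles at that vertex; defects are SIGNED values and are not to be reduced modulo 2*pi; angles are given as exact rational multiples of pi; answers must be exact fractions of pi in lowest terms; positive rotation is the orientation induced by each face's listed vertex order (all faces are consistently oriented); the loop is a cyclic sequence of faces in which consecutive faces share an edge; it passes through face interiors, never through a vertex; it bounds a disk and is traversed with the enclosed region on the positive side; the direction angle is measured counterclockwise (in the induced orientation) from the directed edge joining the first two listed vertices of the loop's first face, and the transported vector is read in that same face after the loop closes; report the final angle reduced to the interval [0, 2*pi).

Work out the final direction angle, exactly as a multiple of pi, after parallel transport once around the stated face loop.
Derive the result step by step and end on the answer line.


enclosed vertex P1: corner angles sum to (5/3)*pi, defect = 2*pi - (5/3)*pi = pi/3
transport around the loop rotates by the sum of enclosed defects; add to the initial angle mod 2*pi
final angle = pi/3 + pi/3 = (2/3)*pi (mod 2*pi)

Answer: final direction angle = (2/3)*pi


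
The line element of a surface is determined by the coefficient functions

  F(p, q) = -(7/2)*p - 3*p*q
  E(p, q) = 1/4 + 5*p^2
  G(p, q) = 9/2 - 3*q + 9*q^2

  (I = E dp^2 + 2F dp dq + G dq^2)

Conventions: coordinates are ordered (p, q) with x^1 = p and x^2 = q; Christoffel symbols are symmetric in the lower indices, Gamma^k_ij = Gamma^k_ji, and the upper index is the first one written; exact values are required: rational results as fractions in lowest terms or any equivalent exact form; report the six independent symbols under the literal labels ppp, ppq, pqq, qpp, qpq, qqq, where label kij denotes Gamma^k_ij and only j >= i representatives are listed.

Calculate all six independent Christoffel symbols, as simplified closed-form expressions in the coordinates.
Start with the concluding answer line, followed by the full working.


Answer: Gamma_ppp = (288*p*q^2 - 288*p*q + 82*p)/(288*p^2*q^2 - 288*p^2*q + 82*p^2 + 18*q^2 - 6*q + 9), Gamma_ppq = 0, Gamma_pqq = (288*p*q - 150*p)/(288*p^2*q^2 - 288*p^2*q + 82*p^2 + 18*q^2 - 6*q + 9), Gamma_qpp = (-6*q - 7)/(288*p^2*q^2 - 288*p^2*q + 82*p^2 + 18*q^2 - 6*q + 9), Gamma_qpq = 0, Gamma_qqq = (288*p^2*q - 144*p^2 + 18*q - 3)/(288*p^2*q^2 - 288*p^2*q + 82*p^2 + 18*q^2 - 6*q + 9)

E = 1/4 + 5*p^2; F = -(7/2)*p - 3*p*q; G = 9/2 - 3*q + 9*q^2
Gamma^k_ij = (1/2) g^{kl} (d_i g_jl + d_j g_il - d_l g_ij), with g^inv = (1/(EG-F^2)) [[G, -F], [-F, E]]
first partials: E_p = 10*p, E_q = 0, F_p = -7/2 - 3*q, F_q = -3*p, G_p = 0, G_q = -3 + 18*q
D = EG - F^2 = 9/8 - (3/4)*q + (9/4)*q^2 + (41/4)*p^2 - 36*p^2*q + 36*p^2*q^2
expanded: Gamma^p_pp = (G E_p - 2F F_p + F E_q)/(2D), Gamma^p_pq = (G E_q - F G_p)/(2D), Gamma^p_qq = (2G F_q - G G_p - F G_q)/(2D), Gamma^q_pp = (2E F_p - E E_q - F E_p)/(2D), Gamma^q_pq = (E G_p - F E_q)/(2D), Gamma^q_qq = (E G_q - 2F F_q + F G_p)/(2D); substitute and cancel common factors


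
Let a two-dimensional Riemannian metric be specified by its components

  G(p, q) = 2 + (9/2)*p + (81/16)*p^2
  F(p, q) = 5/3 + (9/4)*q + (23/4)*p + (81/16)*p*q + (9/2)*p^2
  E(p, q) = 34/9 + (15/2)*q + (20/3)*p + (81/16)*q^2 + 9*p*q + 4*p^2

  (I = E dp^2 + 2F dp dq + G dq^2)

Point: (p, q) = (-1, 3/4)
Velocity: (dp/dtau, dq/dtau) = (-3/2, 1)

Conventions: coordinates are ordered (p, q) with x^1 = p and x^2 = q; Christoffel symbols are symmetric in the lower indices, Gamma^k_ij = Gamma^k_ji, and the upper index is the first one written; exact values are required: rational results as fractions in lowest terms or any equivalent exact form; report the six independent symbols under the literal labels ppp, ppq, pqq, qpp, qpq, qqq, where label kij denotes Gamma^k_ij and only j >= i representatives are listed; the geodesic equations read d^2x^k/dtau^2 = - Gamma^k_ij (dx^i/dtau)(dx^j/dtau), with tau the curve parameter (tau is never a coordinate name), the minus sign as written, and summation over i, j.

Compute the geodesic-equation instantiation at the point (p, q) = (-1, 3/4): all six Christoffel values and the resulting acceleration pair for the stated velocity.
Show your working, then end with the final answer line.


E = 6529/2304, F = -325/192, G = 41/16 at the point
E_p = 65/12, E_q = 195/32, F_p = 35/64, F_q = -45/16, G_p = -45/8, G_q = 0
EG - F^2 = 10129/2304;  g^inv = (2304/10129) * [[41/16, 325/192], [325/192, 6529/2304]]
first-kind symbols [ij,l] = (1/2)(d_i g_jl + d_j g_il - d_l g_ij): [pp,p] = E_p/2 = 65/24, [pp,q] = F_p - E_q/2 = -5/2, [pq,p] = E_q/2 = 195/64, [pq,q] = G_p/2 = -45/16, [qq,p] = F_q - G_p/2 = 0, [qq,q] = G_q/2 = 0
Gamma^p_ij = (G*[ij,p] - F*[ij,q])/(EG - F^2), Gamma^q_ij = (E*[ij,q] - F*[ij,p])/(EG - F^2)
Gamma_ppp = 6240/10129, Gamma_ppq = 7020/10129, Gamma_pqq = 0, Gamma_qpp = -5760/10129, Gamma_qpq = -6480/10129, Gamma_qqq = 0
d^2p/dtau^2 = -(Gamma_ppp*(-3/2)^2 + 2*Gamma_ppq*(-3/2)*(1) + Gamma_pqq*(1)^2) = 7020/10129
d^2q/dtau^2 = -(Gamma_qpp*(-3/2)^2 + 2*Gamma_qpq*(-3/2)*(1) + Gamma_qqq*(1)^2) = -6480/10129

Answer: Gamma_ppp = 6240/10129, Gamma_ppq = 7020/10129, Gamma_pqq = 0, Gamma_qpp = -5760/10129, Gamma_qpq = -6480/10129, Gamma_qqq = 0; accelerations (d^2p/dtau^2, d^2q/dtau^2) = (7020/10129, -6480/10129)


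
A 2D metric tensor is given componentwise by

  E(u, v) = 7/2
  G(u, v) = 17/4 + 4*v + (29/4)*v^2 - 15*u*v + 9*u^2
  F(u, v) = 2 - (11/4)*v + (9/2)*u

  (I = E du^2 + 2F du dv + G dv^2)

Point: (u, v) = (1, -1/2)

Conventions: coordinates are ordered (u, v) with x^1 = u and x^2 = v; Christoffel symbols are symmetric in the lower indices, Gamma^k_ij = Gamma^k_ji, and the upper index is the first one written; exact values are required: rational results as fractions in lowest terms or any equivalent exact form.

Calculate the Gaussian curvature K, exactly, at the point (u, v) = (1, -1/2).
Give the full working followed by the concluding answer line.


E = 7/2, F = 63/8, G = 329/16, EG - F^2 = 637/64 at the point
E_u = 0, E_v = 0, F_u = 9/2, F_v = -11/4, G_u = 51/2, G_v = -73/4
E_vv = 0, F_uv = 0, G_uu = 18
The intrinsic route: Brioschi's K = (det M1 - det M2)/(EG - F^2)^2.
M1 = [[-E_vv/2 + F_uv - G_uu/2, E_u/2, F_u - E_v/2], [F_v - G_u/2, E, F], [G_v/2, F, G]] = [[-9, 0, 9/2], [-31/2, 7/2, 63/8], [-73/8, 63/8, 329/16]]; det M1 = -31689/64
M2 = [[0, E_v/2, G_u/2], [E_v/2, E, F], [G_u/2, F, G]] = [[0, 0, 51/4], [0, 7/2, 63/8], [51/4, 63/8, 329/16]]; det M2 = -18207/32
det M1 - det M2 = 4725/64; K = 4725/64 / (637/64)^2 = 43200/57967

Answer: K = 43200/57967


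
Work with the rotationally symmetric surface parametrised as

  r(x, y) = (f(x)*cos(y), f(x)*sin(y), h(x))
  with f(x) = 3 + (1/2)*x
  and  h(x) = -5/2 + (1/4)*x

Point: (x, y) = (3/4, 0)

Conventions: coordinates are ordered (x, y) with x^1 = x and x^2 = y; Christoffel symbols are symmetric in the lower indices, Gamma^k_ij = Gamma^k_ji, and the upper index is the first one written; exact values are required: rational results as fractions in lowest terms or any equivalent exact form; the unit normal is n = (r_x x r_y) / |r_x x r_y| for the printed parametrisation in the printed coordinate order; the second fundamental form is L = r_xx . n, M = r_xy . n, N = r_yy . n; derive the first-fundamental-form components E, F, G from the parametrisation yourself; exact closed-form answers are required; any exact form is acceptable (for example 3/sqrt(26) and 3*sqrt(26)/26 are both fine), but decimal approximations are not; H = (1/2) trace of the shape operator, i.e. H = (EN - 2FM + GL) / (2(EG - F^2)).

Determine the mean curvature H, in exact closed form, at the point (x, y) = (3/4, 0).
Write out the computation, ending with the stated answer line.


f = 27/8, f' = 1/2, f'' = 0, h' = 1/4, h'' = 0
E = 5/16, F = 0, G = 729/64; answer radicand W^2 = 5/16
unnormalised second-form numerators: l = 0, m = 0, n = 27/32; L = l/sqrt(5/16), and similarly M = m/sqrt(W^2), N = n/sqrt(W^2)
H = (E*n - 2*F*m + G*l) / (2*(EG - F^2)*sqrt(W^2)); E*n - 2*F*m + G*l = 135/512, EG - F^2 = 3645/1024, so H = (1/27)/sqrt(5/16)

Answer: H = 4*sqrt(5)/135


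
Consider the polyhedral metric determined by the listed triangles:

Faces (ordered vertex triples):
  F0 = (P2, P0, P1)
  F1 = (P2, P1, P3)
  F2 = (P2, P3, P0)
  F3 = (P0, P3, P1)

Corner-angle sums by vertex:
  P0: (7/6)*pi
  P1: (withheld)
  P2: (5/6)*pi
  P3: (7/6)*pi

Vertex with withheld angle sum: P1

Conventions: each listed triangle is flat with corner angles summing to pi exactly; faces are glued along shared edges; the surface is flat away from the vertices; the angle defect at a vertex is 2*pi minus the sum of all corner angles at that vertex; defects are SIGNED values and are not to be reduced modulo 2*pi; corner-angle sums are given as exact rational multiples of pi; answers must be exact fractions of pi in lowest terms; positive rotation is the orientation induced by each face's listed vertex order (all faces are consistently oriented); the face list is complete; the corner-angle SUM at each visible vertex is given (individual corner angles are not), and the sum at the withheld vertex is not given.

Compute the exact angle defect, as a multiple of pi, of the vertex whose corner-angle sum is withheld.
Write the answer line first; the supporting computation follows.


Answer: defect(P1) = (7/6)*pi

V = 4, E = 6, F = 4; chi = V - E + F = 2
Gauss-Bonnet: total defect = 2*pi*chi = 4*pi; visible defects sum to (17/6)*pi


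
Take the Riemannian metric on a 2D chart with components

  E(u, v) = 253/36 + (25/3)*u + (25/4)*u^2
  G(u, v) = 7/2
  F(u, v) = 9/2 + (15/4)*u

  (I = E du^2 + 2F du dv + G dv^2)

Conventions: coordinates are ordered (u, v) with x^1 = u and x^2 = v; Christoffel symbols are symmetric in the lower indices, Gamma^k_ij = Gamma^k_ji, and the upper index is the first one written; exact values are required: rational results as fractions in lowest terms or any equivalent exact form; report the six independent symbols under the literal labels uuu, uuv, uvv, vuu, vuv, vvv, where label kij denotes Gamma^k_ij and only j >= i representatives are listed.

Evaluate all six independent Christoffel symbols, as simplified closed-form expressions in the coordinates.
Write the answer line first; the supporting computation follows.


Answer: Gamma_uuu = (1125*u - 330)/(1125*u^2 - 660*u + 626), Gamma_uuv = 0, Gamma_uvv = 0, Gamma_vuu = (1095 - 1800*u)/(1125*u^2 - 660*u + 626), Gamma_vuv = 0, Gamma_vvv = 0

E = 253/36 + (25/3)*u + (25/4)*u^2; F = 9/2 + (15/4)*u; G = 7/2
Gamma^k_ij = (1/2) g^{kl} (d_i g_jl + d_j g_il - d_l g_ij), with g^inv = (1/(EG-F^2)) [[G, -F], [-F, E]]
first partials: E_u = 25/3 + (25/2)*u, E_v = 0, F_u = 15/4, F_v = 0, G_u = 0, G_v = 0
D = EG - F^2 = 313/72 - (55/12)*u + (125/16)*u^2
expanded: Gamma^u_uu = (G E_u - 2F F_u + F E_v)/(2D), Gamma^u_uv = (G E_v - F G_u)/(2D), Gamma^u_vv = (2G F_v - G G_u - F G_v)/(2D), Gamma^v_uu = (2E F_u - E E_v - F E_u)/(2D), Gamma^v_uv = (E G_u - F E_v)/(2D), Gamma^v_vv = (E G_v - 2F F_v + F G_u)/(2D); substitute and cancel common factors


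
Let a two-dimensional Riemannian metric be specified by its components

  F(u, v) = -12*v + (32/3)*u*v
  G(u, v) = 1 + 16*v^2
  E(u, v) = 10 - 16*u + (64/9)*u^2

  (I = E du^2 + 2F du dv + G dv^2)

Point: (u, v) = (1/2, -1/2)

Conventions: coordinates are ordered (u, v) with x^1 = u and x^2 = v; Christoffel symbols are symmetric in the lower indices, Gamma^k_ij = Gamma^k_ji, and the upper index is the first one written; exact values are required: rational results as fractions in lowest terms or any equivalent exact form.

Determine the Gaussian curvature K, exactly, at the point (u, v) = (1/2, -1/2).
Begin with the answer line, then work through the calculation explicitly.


Answer: K = 216/1225

E = 34/9, F = 10/3, G = 5, EG - F^2 = 70/9 at the point
E_u = -80/9, E_v = 0, F_u = -16/3, F_v = -20/3, G_u = 0, G_v = -16
E_vv = 0, F_uv = 32/3, G_uu = 0
Using the Brioschi determinant formula for K from the metric derivatives:
M1 = [[-E_vv/2 + F_uv - G_uu/2, E_u/2, F_u - E_v/2], [F_v - G_u/2, E, F], [G_v/2, F, G]] = [[32/3, -40/9, -16/3], [-20/3, 34/9, 10/3], [-8, 10/3, 5]]; det M1 = 32/3
M2 = [[0, E_v/2, G_u/2], [E_v/2, E, F], [G_u/2, F, G]] = [[0, 0, 0], [0, 34/9, 10/3], [0, 10/3, 5]]; det M2 = 0
det M1 - det M2 = 32/3; K = 32/3 / (70/9)^2 = 216/1225


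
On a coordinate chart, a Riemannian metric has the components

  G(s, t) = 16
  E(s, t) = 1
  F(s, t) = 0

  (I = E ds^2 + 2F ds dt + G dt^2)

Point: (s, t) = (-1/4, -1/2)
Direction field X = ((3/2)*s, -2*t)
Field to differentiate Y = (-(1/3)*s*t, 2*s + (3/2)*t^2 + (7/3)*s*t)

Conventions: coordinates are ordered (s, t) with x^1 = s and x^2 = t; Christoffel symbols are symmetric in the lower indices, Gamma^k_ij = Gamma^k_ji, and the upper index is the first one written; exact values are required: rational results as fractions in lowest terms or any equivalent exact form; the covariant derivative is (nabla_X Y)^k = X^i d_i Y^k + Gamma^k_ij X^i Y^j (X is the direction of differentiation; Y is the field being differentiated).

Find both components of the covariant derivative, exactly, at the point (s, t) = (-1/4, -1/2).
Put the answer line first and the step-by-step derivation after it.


Answer: (nabla_X Y)^s = 1/48, (nabla_X Y)^t = -115/48

E = 1, F = 0, G = 16 at the point
E_s = 0, E_t = 0, F_s = 0, F_t = 0, G_s = 0, G_t = 0
EG - F^2 = 16;  g^inv = (1/16) * [[16, 0], [0, 1]]
first-kind symbols [ij,l] = (1/2)(d_i g_jl + d_j g_il - d_l g_ij): [ss,s] = E_s/2 = 0, [ss,t] = F_s - E_t/2 = 0, [st,s] = E_t/2 = 0, [st,t] = G_s/2 = 0, [tt,s] = F_t - G_s/2 = 0, [tt,t] = G_t/2 = 0
Gamma^s_ij = (G*[ij,s] - F*[ij,t])/(EG - F^2), Gamma^t_ij = (E*[ij,t] - F*[ij,s])/(EG - F^2)
Gamma_sss = 0, Gamma_sst = 0, Gamma_stt = 0, Gamma_tss = 0, Gamma_tst = 0, Gamma_ttt = 0
X = (-3/8, 1), Y = (-1/24, 1/6) at the point


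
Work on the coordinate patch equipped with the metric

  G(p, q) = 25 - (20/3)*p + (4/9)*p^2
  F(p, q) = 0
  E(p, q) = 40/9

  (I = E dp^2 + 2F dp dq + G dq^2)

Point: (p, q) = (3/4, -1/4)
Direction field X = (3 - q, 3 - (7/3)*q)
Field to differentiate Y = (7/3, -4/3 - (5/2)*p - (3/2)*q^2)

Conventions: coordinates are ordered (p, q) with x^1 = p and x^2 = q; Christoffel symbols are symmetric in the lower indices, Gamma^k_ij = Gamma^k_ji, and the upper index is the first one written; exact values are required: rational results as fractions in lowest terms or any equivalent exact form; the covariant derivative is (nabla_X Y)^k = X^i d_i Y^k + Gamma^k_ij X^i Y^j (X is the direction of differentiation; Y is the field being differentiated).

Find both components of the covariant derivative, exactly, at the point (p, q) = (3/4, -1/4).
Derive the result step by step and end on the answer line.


E = 40/9, F = 0, G = 81/4 at the point
E_p = 0, E_q = 0, F_p = 0, F_q = 0, G_p = -6, G_q = 0
EG - F^2 = 90;  g^inv = (1/90) * [[81/4, 0], [0, 40/9]]
first-kind symbols [ij,l] = (1/2)(d_i g_jl + d_j g_il - d_l g_ij): [pp,p] = E_p/2 = 0, [pp,q] = F_p - E_q/2 = 0, [pq,p] = E_q/2 = 0, [pq,q] = G_p/2 = -3, [qq,p] = F_q - G_p/2 = 3, [qq,q] = G_q/2 = 0
Gamma^p_ij = (G*[ij,p] - F*[ij,q])/(EG - F^2), Gamma^q_ij = (E*[ij,q] - F*[ij,p])/(EG - F^2)
Gamma_ppp = 0, Gamma_ppq = 0, Gamma_pqq = 27/40, Gamma_qpp = 0, Gamma_qpq = -4/27, Gamma_qqq = 0
X = (13/4, 43/12), Y = (7/3, -317/96) at the point

Answer: (nabla_X Y)^p = -40893/5120, (nabla_X Y)^q = -39551/7776


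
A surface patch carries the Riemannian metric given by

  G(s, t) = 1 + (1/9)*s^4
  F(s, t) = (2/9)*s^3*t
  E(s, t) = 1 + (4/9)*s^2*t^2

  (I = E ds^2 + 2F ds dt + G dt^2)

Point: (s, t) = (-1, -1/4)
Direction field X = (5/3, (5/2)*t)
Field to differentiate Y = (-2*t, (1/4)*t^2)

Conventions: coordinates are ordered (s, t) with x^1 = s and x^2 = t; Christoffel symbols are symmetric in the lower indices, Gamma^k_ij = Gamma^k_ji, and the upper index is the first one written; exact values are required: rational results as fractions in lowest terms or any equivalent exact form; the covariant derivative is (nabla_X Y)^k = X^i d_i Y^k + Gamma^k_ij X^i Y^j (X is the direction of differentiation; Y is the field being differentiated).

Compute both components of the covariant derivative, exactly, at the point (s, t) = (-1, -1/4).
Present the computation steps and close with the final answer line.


E = 37/36, F = 1/18, G = 10/9 at the point
E_s = -1/18, E_t = -2/9, F_s = -1/6, F_t = -2/9, G_s = -4/9, G_t = 0
EG - F^2 = 41/36;  g^inv = (36/41) * [[10/9, -1/18], [-1/18, 37/36]]
first-kind symbols [ij,l] = (1/2)(d_i g_jl + d_j g_il - d_l g_ij): [ss,s] = E_s/2 = -1/36, [ss,t] = F_s - E_t/2 = -1/18, [st,s] = E_t/2 = -1/9, [st,t] = G_s/2 = -2/9, [tt,s] = F_t - G_s/2 = 0, [tt,t] = G_t/2 = 0
Gamma^s_ij = (G*[ij,s] - F*[ij,t])/(EG - F^2), Gamma^t_ij = (E*[ij,t] - F*[ij,s])/(EG - F^2)
Gamma_sss = -1/41, Gamma_sst = -4/41, Gamma_stt = 0, Gamma_tss = -2/41, Gamma_tst = -8/41, Gamma_ttt = 0
X = (5/3, -5/8), Y = (1/2, 1/64) at the point

Answer: (nabla_X Y)^s = 825/656, (nabla_X Y)^t = 245/2624


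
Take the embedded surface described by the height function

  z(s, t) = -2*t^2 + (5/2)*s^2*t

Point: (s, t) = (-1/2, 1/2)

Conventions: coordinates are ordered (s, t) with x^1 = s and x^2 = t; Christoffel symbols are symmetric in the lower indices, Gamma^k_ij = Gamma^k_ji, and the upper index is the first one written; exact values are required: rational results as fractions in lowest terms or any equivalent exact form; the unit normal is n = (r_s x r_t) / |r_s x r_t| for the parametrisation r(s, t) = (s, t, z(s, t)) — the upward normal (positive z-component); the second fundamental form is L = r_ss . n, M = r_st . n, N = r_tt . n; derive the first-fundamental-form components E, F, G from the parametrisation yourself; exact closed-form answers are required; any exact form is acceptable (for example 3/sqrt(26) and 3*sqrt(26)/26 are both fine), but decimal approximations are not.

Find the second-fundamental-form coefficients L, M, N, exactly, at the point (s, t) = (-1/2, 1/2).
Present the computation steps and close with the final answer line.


z_s = -5/4, z_t = -11/8, z_ss = 5/2, z_st = -5/2, z_tt = -4
E = 41/16, F = 55/32, G = 185/64; answer radicand W^2 = 285/64
unnormalised second-form numerators: l = 5/2, m = -5/2, n = -4; L = l/sqrt(285/64), and similarly M = m/sqrt(W^2), N = n/sqrt(W^2)

Answer: L = 4*sqrt(285)/57, M = -4*sqrt(285)/57, N = -32*sqrt(285)/285


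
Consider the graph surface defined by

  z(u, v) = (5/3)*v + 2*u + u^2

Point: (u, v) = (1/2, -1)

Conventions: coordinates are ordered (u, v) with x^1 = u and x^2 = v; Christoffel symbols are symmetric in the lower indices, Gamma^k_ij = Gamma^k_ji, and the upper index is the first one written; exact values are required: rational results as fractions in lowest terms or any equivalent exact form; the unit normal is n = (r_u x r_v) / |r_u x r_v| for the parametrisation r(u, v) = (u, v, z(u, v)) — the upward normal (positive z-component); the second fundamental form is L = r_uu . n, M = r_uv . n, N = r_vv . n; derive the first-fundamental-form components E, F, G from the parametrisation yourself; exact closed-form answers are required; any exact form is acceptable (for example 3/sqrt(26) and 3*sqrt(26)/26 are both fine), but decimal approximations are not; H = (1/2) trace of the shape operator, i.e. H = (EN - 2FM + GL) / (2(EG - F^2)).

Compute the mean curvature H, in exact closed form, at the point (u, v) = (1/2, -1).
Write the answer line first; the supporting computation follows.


Answer: H = 102*sqrt(115)/13225

z_u = 3, z_v = 5/3, z_uu = 2, z_uv = 0, z_vv = 0
E = 10, F = 5, G = 34/9; answer radicand W^2 = 115/9
unnormalised second-form numerators: l = 2, m = 0, n = 0; L = l/sqrt(115/9), and similarly M = m/sqrt(W^2), N = n/sqrt(W^2)
H = (E*n - 2*F*m + G*l) / (2*(EG - F^2)*sqrt(W^2)); E*n - 2*F*m + G*l = 68/9, EG - F^2 = 115/9, so H = (34/115)/sqrt(115/9)


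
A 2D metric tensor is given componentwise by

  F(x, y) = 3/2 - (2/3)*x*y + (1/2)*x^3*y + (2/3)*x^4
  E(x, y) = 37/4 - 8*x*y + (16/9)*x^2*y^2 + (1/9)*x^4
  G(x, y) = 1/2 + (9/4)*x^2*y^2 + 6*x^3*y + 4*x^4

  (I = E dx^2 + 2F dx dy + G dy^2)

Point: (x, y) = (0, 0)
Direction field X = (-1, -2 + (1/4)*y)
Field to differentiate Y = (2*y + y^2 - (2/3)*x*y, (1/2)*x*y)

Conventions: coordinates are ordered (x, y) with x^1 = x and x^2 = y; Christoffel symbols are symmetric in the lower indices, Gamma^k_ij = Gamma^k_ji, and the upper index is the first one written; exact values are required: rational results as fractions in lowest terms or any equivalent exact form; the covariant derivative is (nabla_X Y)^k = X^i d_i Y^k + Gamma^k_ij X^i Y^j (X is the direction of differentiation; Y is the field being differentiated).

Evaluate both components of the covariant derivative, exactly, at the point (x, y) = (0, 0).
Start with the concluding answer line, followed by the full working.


Answer: (nabla_X Y)^x = -4, (nabla_X Y)^y = 0

E = 37/4, F = 3/2, G = 1/2 at the point
E_x = 0, E_y = 0, F_x = 0, F_y = 0, G_x = 0, G_y = 0
EG - F^2 = 19/8;  g^inv = (8/19) * [[1/2, -3/2], [-3/2, 37/4]]
first-kind symbols [ij,l] = (1/2)(d_i g_jl + d_j g_il - d_l g_ij): [xx,x] = E_x/2 = 0, [xx,y] = F_x - E_y/2 = 0, [xy,x] = E_y/2 = 0, [xy,y] = G_x/2 = 0, [yy,x] = F_y - G_x/2 = 0, [yy,y] = G_y/2 = 0
Gamma^x_ij = (G*[ij,x] - F*[ij,y])/(EG - F^2), Gamma^y_ij = (E*[ij,y] - F*[ij,x])/(EG - F^2)
Gamma_xxx = 0, Gamma_xxy = 0, Gamma_xyy = 0, Gamma_yxx = 0, Gamma_yxy = 0, Gamma_yyy = 0
X = (-1, -2), Y = (0, 0) at the point


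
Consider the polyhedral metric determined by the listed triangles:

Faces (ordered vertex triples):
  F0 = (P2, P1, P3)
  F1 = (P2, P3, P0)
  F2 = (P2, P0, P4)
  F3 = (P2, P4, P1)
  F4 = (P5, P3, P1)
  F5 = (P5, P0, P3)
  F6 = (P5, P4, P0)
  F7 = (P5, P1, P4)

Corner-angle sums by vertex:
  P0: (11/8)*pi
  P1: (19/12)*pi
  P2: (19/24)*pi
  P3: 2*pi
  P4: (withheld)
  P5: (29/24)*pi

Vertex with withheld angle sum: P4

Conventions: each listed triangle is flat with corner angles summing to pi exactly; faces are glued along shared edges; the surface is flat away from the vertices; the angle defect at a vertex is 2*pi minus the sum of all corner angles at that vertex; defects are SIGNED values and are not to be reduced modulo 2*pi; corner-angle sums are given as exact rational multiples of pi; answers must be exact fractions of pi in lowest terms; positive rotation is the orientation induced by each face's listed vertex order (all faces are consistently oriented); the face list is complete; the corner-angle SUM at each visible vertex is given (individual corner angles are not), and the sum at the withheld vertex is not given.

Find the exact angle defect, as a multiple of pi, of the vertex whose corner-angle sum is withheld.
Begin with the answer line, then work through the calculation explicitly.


Answer: defect(P4) = (23/24)*pi

V = 6, E = 12, F = 8; chi = V - E + F = 2
Gauss-Bonnet: total defect = 2*pi*chi = 4*pi; visible defects sum to (73/24)*pi


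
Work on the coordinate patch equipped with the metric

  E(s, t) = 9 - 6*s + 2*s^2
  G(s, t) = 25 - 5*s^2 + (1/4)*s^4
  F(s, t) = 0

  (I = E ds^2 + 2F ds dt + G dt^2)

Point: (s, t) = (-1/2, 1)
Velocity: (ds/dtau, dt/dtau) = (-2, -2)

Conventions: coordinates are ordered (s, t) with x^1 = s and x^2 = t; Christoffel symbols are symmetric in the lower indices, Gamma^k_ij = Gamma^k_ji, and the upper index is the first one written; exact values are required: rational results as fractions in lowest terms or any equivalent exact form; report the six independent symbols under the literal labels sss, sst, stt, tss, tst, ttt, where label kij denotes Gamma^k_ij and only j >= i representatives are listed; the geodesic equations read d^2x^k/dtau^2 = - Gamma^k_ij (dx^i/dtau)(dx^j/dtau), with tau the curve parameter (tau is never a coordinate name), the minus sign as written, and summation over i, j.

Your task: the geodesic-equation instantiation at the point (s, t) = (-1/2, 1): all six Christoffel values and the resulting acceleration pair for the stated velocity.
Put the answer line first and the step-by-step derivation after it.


Answer: Gamma_sss = -8/25, Gamma_sst = 0, Gamma_stt = -39/200, Gamma_tss = 0, Gamma_tst = 4/39, Gamma_ttt = 0; accelerations (d^2s/dtau^2, d^2t/dtau^2) = (103/50, -32/39)

E = 25/2, F = 0, G = 1521/64 at the point
E_s = -8, E_t = 0, F_s = 0, F_t = 0, G_s = 39/8, G_t = 0
EG - F^2 = 38025/128;  g^inv = (128/38025) * [[1521/64, 0], [0, 25/2]]
first-kind symbols [ij,l] = (1/2)(d_i g_jl + d_j g_il - d_l g_ij): [ss,s] = E_s/2 = -4, [ss,t] = F_s - E_t/2 = 0, [st,s] = E_t/2 = 0, [st,t] = G_s/2 = 39/16, [tt,s] = F_t - G_s/2 = -39/16, [tt,t] = G_t/2 = 0
Gamma^s_ij = (G*[ij,s] - F*[ij,t])/(EG - F^2), Gamma^t_ij = (E*[ij,t] - F*[ij,s])/(EG - F^2)
Gamma_sss = -8/25, Gamma_sst = 0, Gamma_stt = -39/200, Gamma_tss = 0, Gamma_tst = 4/39, Gamma_ttt = 0
d^2s/dtau^2 = -(Gamma_sss*(-2)^2 + 2*Gamma_sst*(-2)*(-2) + Gamma_stt*(-2)^2) = 103/50
d^2t/dtau^2 = -(Gamma_tss*(-2)^2 + 2*Gamma_tst*(-2)*(-2) + Gamma_ttt*(-2)^2) = -32/39


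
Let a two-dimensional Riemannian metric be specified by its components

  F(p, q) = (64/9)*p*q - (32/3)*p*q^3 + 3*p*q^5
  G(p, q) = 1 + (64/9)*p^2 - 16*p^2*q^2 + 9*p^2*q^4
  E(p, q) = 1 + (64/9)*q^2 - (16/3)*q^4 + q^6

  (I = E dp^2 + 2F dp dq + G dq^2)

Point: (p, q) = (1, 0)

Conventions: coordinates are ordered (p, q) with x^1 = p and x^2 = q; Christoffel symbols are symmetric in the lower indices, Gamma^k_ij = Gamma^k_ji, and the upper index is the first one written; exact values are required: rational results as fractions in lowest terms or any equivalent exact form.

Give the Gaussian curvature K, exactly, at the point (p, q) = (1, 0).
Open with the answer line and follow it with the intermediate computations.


Answer: K = -576/5329

E = 1, F = 0, G = 73/9, EG - F^2 = 73/9 at the point
E_p = 0, E_q = 0, F_p = 0, F_q = 64/9, G_p = 128/9, G_q = 0
E_qq = 128/9, F_pq = 64/9, G_pp = 128/9
Brioschi: K = (det M1 - det M2) / (EG - F^2)^2 with the standard first/second-derivative matrices M1, M2.
M1 = [[-E_qq/2 + F_pq - G_pp/2, E_p/2, F_p - E_q/2], [F_q - G_p/2, E, F], [G_q/2, F, G]] = [[-64/9, 0, 0], [0, 1, 0], [0, 0, 73/9]]; det M1 = -4672/81
M2 = [[0, E_q/2, G_p/2], [E_q/2, E, F], [G_p/2, F, G]] = [[0, 0, 64/9], [0, 1, 0], [64/9, 0, 73/9]]; det M2 = -4096/81
det M1 - det M2 = -64/9; K = -64/9 / (73/9)^2 = -576/5329


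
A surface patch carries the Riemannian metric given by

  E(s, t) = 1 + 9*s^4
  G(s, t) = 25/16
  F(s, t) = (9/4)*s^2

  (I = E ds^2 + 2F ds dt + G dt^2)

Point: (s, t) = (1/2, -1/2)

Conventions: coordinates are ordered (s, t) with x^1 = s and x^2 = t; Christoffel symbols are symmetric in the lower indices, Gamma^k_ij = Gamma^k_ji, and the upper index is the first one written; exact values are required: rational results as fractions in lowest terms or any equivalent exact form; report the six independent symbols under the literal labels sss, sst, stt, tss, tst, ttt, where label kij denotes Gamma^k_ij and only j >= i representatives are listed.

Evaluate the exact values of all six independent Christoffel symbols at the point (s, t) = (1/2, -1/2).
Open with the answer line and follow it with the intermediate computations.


Answer: Gamma_sss = 18/17, Gamma_sst = 0, Gamma_stt = 0, Gamma_tss = 18/17, Gamma_tst = 0, Gamma_ttt = 0

E = 25/16, F = 9/16, G = 25/16 at the point
E_s = 9/2, E_t = 0, F_s = 9/4, F_t = 0, G_s = 0, G_t = 0
EG - F^2 = 17/8;  g^inv = (8/17) * [[25/16, -9/16], [-9/16, 25/16]]
first-kind symbols [ij,l] = (1/2)(d_i g_jl + d_j g_il - d_l g_ij): [ss,s] = E_s/2 = 9/4, [ss,t] = F_s - E_t/2 = 9/4, [st,s] = E_t/2 = 0, [st,t] = G_s/2 = 0, [tt,s] = F_t - G_s/2 = 0, [tt,t] = G_t/2 = 0
Gamma^s_ij = (G*[ij,s] - F*[ij,t])/(EG - F^2), Gamma^t_ij = (E*[ij,t] - F*[ij,s])/(EG - F^2)


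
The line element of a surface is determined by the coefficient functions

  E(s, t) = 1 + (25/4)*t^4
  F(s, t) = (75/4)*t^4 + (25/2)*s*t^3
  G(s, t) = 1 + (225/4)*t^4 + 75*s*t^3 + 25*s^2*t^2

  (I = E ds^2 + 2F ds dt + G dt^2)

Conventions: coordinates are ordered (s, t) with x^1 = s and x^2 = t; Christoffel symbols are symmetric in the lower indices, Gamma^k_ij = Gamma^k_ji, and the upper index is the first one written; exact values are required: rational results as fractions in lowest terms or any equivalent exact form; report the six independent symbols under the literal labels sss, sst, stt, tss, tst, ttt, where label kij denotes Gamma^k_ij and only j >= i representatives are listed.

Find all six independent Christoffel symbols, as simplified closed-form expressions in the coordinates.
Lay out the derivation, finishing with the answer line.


E = 1 + (25/4)*t^4; F = (75/4)*t^4 + (25/2)*s*t^3; G = 1 + (225/4)*t^4 + 75*s*t^3 + 25*s^2*t^2
Gamma^k_ij = (1/2) g^{kl} (d_i g_jl + d_j g_il - d_l g_ij), with g^inv = (1/(EG-F^2)) [[G, -F], [-F, E]]
first partials: E_s = 0, E_t = 25*t^3, F_s = (25/2)*t^3, F_t = 75*t^3 + (75/2)*s*t^2, G_s = 75*t^3 + 50*s*t^2, G_t = 225*t^3 + 225*s*t^2 + 50*s^2*t
D = EG - F^2 = 1 + (125/2)*t^4 + 75*s*t^3 + 25*s^2*t^2
expanded: Gamma^s_ss = (G E_s - 2F F_s + F E_t)/(2D), Gamma^s_st = (G E_t - F G_s)/(2D), Gamma^s_tt = (2G F_t - G G_s - F G_t)/(2D), Gamma^t_ss = (2E F_s - E E_t - F E_s)/(2D), Gamma^t_st = (E G_s - F E_t)/(2D), Gamma^t_tt = (E G_t - 2F F_t + F G_s)/(2D); substitute and cancel common factors

Answer: Gamma_sss = 0, Gamma_sst = 25*t^3/(50*s^2*t^2 + 150*s*t^3 + 125*t^4 + 2), Gamma_stt = (25*s*t^2 + 75*t^3)/(50*s^2*t^2 + 150*s*t^3 + 125*t^4 + 2), Gamma_tss = 0, Gamma_tst = (50*s*t^2 + 75*t^3)/(50*s^2*t^2 + 150*s*t^3 + 125*t^4 + 2), Gamma_ttt = (50*s^2*t + 225*s*t^2 + 225*t^3)/(50*s^2*t^2 + 150*s*t^3 + 125*t^4 + 2)


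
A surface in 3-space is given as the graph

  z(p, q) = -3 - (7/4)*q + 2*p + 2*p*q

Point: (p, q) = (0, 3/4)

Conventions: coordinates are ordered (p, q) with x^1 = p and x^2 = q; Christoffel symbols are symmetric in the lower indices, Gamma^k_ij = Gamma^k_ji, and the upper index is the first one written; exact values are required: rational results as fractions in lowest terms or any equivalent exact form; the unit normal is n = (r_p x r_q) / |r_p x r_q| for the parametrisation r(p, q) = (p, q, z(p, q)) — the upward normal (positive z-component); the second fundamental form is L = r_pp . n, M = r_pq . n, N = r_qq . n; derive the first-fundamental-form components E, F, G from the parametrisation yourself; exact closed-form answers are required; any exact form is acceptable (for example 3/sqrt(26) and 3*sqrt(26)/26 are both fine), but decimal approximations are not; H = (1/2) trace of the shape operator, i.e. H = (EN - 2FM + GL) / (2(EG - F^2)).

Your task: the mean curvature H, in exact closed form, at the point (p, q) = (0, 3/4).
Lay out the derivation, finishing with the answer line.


z_p = 7/2, z_q = -7/4, z_pp = 0, z_pq = 2, z_qq = 0
E = 53/4, F = -49/8, G = 65/16; answer radicand W^2 = 261/16
unnormalised second-form numerators: l = 0, m = 2, n = 0; L = l/sqrt(261/16), and similarly M = m/sqrt(W^2), N = n/sqrt(W^2)
H = (E*n - 2*F*m + G*l) / (2*(EG - F^2)*sqrt(W^2)); E*n - 2*F*m + G*l = 49/2, EG - F^2 = 261/16, so H = (196/261)/sqrt(261/16)

Answer: H = 784*sqrt(29)/22707


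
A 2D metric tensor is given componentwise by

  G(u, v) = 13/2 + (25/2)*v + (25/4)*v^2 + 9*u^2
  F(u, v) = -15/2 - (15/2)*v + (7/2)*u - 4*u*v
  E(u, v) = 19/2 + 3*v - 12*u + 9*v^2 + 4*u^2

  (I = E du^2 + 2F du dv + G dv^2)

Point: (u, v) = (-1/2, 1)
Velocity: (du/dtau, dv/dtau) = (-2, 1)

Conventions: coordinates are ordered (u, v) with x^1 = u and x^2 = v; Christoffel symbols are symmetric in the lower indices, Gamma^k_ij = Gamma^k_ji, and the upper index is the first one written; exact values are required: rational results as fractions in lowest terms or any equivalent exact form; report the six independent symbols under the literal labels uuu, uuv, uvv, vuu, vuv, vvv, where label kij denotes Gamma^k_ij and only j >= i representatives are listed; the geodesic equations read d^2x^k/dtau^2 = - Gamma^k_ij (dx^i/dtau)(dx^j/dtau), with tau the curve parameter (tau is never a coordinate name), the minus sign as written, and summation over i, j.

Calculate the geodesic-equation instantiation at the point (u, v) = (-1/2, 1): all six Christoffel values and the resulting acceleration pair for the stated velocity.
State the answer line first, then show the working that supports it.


Answer: Gamma_uuu = -6116/9059, Gamma_uuv = 3558/9059, Gamma_uvv = 2510/9059, Gamma_vuu = -6904/9059, Gamma_vuv = 426/9059, Gamma_vvv = 5464/9059; accelerations (d^2u/dtau^2, d^2v/dtau^2) = (36186/9059, 23856/9059)

E = 57/2, F = -59/4, G = 55/2 at the point
E_u = -16, E_v = 21, F_u = -1/2, F_v = -11/2, G_u = -9, G_v = 25
EG - F^2 = 9059/16;  g^inv = (16/9059) * [[55/2, 59/4], [59/4, 57/2]]
first-kind symbols [ij,l] = (1/2)(d_i g_jl + d_j g_il - d_l g_ij): [uu,u] = E_u/2 = -8, [uu,v] = F_u - E_v/2 = -11, [uv,u] = E_v/2 = 21/2, [uv,v] = G_u/2 = -9/2, [vv,u] = F_v - G_u/2 = -1, [vv,v] = G_v/2 = 25/2
Gamma^u_ij = (G*[ij,u] - F*[ij,v])/(EG - F^2), Gamma^v_ij = (E*[ij,v] - F*[ij,u])/(EG - F^2)
Gamma_uuu = -6116/9059, Gamma_uuv = 3558/9059, Gamma_uvv = 2510/9059, Gamma_vuu = -6904/9059, Gamma_vuv = 426/9059, Gamma_vvv = 5464/9059
d^2u/dtau^2 = -(Gamma_uuu*(-2)^2 + 2*Gamma_uuv*(-2)*(1) + Gamma_uvv*(1)^2) = 36186/9059
d^2v/dtau^2 = -(Gamma_vuu*(-2)^2 + 2*Gamma_vuv*(-2)*(1) + Gamma_vvv*(1)^2) = 23856/9059


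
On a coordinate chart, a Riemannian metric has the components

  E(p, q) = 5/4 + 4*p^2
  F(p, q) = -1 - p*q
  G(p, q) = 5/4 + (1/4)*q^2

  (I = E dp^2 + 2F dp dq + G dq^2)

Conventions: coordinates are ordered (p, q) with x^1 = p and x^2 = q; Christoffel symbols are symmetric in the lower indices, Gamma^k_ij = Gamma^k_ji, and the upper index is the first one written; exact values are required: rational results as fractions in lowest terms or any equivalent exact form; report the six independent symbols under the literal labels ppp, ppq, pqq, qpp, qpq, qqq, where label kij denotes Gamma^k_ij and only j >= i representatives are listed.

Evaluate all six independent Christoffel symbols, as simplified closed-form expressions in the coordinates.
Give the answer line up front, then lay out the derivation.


Answer: Gamma_ppp = (80*p - 16*q)/(80*p^2 - 32*p*q + 5*q^2 + 9), Gamma_ppq = 0, Gamma_pqq = (-20*p + 4*q)/(80*p^2 - 32*p*q + 5*q^2 + 9), Gamma_qpp = (64*p - 20*q)/(80*p^2 - 32*p*q + 5*q^2 + 9), Gamma_qpq = 0, Gamma_qqq = (-16*p + 5*q)/(80*p^2 - 32*p*q + 5*q^2 + 9)

E = 5/4 + 4*p^2; F = -1 - p*q; G = 5/4 + (1/4)*q^2
Gamma^k_ij = (1/2) g^{kl} (d_i g_jl + d_j g_il - d_l g_ij), with g^inv = (1/(EG-F^2)) [[G, -F], [-F, E]]
first partials: E_p = 8*p, E_q = 0, F_p = -q, F_q = -p, G_p = 0, G_q = (1/2)*q
D = EG - F^2 = 9/16 + (5/16)*q^2 - 2*p*q + 5*p^2
expanded: Gamma^p_pp = (G E_p - 2F F_p + F E_q)/(2D), Gamma^p_pq = (G E_q - F G_p)/(2D), Gamma^p_qq = (2G F_q - G G_p - F G_q)/(2D), Gamma^q_pp = (2E F_p - E E_q - F E_p)/(2D), Gamma^q_pq = (E G_p - F E_q)/(2D), Gamma^q_qq = (E G_q - 2F F_q + F G_p)/(2D); substitute and cancel common factors


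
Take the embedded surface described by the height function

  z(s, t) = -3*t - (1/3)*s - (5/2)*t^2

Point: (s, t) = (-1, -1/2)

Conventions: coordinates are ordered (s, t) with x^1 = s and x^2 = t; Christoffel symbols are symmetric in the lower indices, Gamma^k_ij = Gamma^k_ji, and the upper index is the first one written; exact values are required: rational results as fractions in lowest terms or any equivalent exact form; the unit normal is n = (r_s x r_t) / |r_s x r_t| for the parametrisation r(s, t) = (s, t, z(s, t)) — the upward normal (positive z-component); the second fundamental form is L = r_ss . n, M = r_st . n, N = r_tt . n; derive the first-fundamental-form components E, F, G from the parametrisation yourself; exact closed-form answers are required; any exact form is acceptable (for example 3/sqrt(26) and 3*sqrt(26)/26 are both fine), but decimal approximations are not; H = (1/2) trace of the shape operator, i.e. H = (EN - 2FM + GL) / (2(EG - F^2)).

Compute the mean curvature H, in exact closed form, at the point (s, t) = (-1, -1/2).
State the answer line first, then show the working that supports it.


Answer: H = -600/343

z_s = -1/3, z_t = -1/2, z_ss = 0, z_st = 0, z_tt = -5
E = 10/9, F = 1/6, G = 5/4; answer radicand W^2 = 49/36
unnormalised second-form numerators: l = 0, m = 0, n = -5; L = l/sqrt(49/36), and similarly M = m/sqrt(W^2), N = n/sqrt(W^2)
H = (E*n - 2*F*m + G*l) / (2*(EG - F^2)*sqrt(W^2)); E*n - 2*F*m + G*l = -50/9, EG - F^2 = 49/36, so H = (-100/49)/sqrt(49/36)


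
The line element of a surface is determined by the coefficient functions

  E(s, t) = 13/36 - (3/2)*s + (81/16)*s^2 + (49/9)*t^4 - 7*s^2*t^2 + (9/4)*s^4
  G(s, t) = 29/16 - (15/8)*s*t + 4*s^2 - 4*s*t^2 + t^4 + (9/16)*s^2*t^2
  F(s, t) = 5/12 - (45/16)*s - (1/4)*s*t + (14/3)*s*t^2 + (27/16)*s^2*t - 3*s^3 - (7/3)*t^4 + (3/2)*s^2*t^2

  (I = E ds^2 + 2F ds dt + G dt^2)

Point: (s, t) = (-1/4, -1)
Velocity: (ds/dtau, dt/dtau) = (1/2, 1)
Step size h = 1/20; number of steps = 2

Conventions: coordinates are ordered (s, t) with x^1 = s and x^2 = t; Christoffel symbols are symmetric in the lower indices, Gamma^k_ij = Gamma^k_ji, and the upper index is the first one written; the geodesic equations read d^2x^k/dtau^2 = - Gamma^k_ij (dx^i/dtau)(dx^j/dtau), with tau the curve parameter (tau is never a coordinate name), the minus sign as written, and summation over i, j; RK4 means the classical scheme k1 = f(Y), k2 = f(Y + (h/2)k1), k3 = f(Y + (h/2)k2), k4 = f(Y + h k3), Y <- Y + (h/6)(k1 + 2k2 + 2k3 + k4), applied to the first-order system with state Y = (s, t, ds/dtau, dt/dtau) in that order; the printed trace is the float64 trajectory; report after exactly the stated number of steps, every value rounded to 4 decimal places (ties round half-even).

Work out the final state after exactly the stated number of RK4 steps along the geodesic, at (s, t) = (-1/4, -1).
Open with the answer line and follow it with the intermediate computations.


Answer: s = -0.2027, t = -0.8986, ds/dtau = 0.4406, dt/dtau = 1.0283

f(Y) = (ds/dtau, dt/dtau, -Gamma^s_ij Y'^i Y'^j, -Gamma^t_ij Y'^i Y'^j) with the Gammas evaluated at the stage position; h = 0.050000; intermediate values shown to 6 dp
step 0: s = -0.2500, t = -1.0000, ds/dtau = 0.5000, dt/dtau = 1.0000
step 1:
  k1: at (s, t) = (-0.250000, -1.000000), (ds/dtau, dt/dtau) = (0.500000, 1.000000); Gamma_sss = 1.718389, Gamma_sst = -2.664516, Gamma_stt = 2.682206, Gamma_tss = 4.470746, Gamma_tst = -2.374844, Gamma_ttt = 1.007678; k1 = (0.500000, 1.000000, -0.447288, 0.249479)
  k2: at (s, t) = (-0.237500, -0.975000), (ds/dtau, dt/dtau) = (0.488818, 1.006237); Gamma_sss = 1.503521, Gamma_sst = -2.573262, Gamma_stt = 2.645600, Gamma_tss = 4.167657, Gamma_tst = -2.176104, Gamma_ttt = 0.868311; k2 = (0.488818, 1.006237, -0.506557, 0.265697)
  k3: at (s, t) = (-0.237780, -0.974844), (ds/dtau, dt/dtau) = (0.487336, 1.006642); Gamma_sss = 1.501542, Gamma_sst = -2.572488, Gamma_stt = 2.646266, Gamma_tss = 4.163107, Gamma_tst = -2.174679, Gamma_ttt = 0.867692; k3 = (0.487336, 1.006642, -0.514162, 0.265698)
  k4: at (s, t) = (-0.225633, -0.949668), (ds/dtau, dt/dtau) = (0.474292, 1.013285); Gamma_sss = 1.292047, Gamma_sst = -2.487466, Gamma_stt = 2.615710, Gamma_tss = 3.867663, Gamma_tst = -1.982422, Gamma_ttt = 0.733251; k4 = (0.474292, 1.013285, -0.585404, 0.282571)
  Y <- Y + (h/6)(k1 + 2k2 + 2k3 + k4): s = -0.2256, t = -0.9497, ds/dtau = 0.4744, dt/dtau = 1.0133
step 2:
  k1: at (s, t) = (-0.225612, -0.949675), (ds/dtau, dt/dtau) = (0.474382, 1.013290); Gamma_sss = 1.292145, Gamma_sst = -2.487506, Gamma_stt = 2.615657, Gamma_tss = 3.867914, Gamma_tst = -1.982482, Gamma_ttt = 0.733272; k1 = (0.474382, 1.013290, -0.585004, 0.282585)
  k2: at (s, t) = (-0.213752, -0.924342), (ds/dtau, dt/dtau) = (0.459757, 1.020355); Gamma_sss = 1.088218, Gamma_sst = -2.408778, Gamma_stt = 2.590894, Gamma_tss = 3.580851, Gamma_tst = -1.796816, Gamma_ttt = 0.603763; k2 = (0.459757, 1.020355, -0.667476, 0.300328)
  k3: at (s, t) = (-0.214118, -0.924166), (ds/dtau, dt/dtau) = (0.457695, 1.020799); Gamma_sss = 1.086121, Gamma_sst = -2.407867, Gamma_stt = 2.591831, Gamma_tss = 3.575981, Gamma_tst = -1.795453, Gamma_ttt = 0.603103; k3 = (0.457695, 1.020799, -0.678309, 0.300159)
  k4: at (s, t) = (-0.202727, -0.898635), (ds/dtau, dt/dtau) = (0.440467, 1.028298); Gamma_sss = 0.887242, Gamma_sst = -2.335045, Gamma_stt = 2.573263, Gamma_tss = 3.296112, Gamma_tst = -1.616234, Gamma_ttt = 0.478376; k4 = (0.440467, 1.028298, -0.777866, 0.318770)
  Y <- Y + (h/6)(k1 + 2k2 + 2k3 + k4): s = -0.2027, t = -0.8986, ds/dtau = 0.4406, dt/dtau = 1.0283
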